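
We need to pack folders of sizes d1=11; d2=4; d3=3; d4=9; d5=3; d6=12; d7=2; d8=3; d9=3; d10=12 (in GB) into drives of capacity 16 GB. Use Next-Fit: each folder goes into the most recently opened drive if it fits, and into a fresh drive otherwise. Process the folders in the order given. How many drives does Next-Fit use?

5 drives

Put d1 (11 GB) in drive 1; 5 GB remain.
Put d2 (4 GB) in drive 1; 1 GB remain.
Put d3 (3 GB) in drive 2; 13 GB remain.
Put d4 (9 GB) in drive 2; 4 GB remain.
Put d5 (3 GB) in drive 2; 1 GB remain.
Put d6 (12 GB) in drive 3; 4 GB remain.
Put d7 (2 GB) in drive 3; 2 GB remain.
Put d8 (3 GB) in drive 4; 13 GB remain.
Put d9 (3 GB) in drive 4; 10 GB remain.
Put d10 (12 GB) in drive 5; 4 GB remain.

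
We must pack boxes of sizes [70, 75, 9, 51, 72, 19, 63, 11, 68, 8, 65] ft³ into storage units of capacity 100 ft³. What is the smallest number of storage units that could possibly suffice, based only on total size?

Total size = 70 + 75 + 9 + 51 + 72 + 19 + 63 + 11 + 68 + 8 + 65 = 511 ft³.
⌈511 / 100⌉ = 6.

6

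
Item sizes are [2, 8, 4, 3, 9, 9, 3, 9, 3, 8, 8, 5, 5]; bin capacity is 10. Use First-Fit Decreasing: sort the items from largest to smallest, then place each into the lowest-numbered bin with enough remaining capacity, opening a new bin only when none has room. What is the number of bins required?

9

Sorted descending: 9, 9, 9, 8, 8, 8, 5, 5, 4, 3, 3, 3, 2.
Put 9 in bin 1; 1 remain.
Put 9 in bin 2; 1 remain.
Put 9 in bin 3; 1 remain.
Put 8 in bin 4; 2 remain.
Put 8 in bin 5; 2 remain.
Put 8 in bin 6; 2 remain.
Put 5 in bin 7; 5 remain.
Put 5 in bin 7; 0 remain.
Put 4 in bin 8; 6 remain.
Put 3 in bin 8; 3 remain.
Put 3 in bin 8; 0 remain.
Put 3 in bin 9; 7 remain.
Put 2 in bin 4; 0 remain.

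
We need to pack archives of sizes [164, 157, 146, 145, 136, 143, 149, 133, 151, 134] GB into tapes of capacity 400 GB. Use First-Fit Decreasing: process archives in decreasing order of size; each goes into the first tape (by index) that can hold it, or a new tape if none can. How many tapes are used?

5

Sorted descending: 164, 157, 151, 149, 146, 145, 143, 136, 134, 133.
164 GB → tape 1 (remaining 236 GB)
157 GB → tape 1 (remaining 79 GB)
151 GB → tape 2 (remaining 249 GB)
149 GB → tape 2 (remaining 100 GB)
146 GB → tape 3 (remaining 254 GB)
145 GB → tape 3 (remaining 109 GB)
143 GB → tape 4 (remaining 257 GB)
136 GB → tape 4 (remaining 121 GB)
134 GB → tape 5 (remaining 266 GB)
133 GB → tape 5 (remaining 133 GB)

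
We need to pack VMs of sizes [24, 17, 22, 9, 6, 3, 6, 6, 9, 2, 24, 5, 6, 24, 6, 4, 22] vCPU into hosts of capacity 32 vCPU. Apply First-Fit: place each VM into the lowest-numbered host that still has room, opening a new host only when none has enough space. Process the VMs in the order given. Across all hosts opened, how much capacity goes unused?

Put 24 vCPU in host 1; 8 vCPU remain.
Put 17 vCPU in host 2; 15 vCPU remain.
Put 22 vCPU in host 3; 10 vCPU remain.
Put 9 vCPU in host 2; 6 vCPU remain.
Put 6 vCPU in host 1; 2 vCPU remain.
Put 3 vCPU in host 2; 3 vCPU remain.
Put 6 vCPU in host 3; 4 vCPU remain.
Put 6 vCPU in host 4; 26 vCPU remain.
Put 9 vCPU in host 4; 17 vCPU remain.
Put 2 vCPU in host 1; 0 vCPU remain.
Put 24 vCPU in host 5; 8 vCPU remain.
Put 5 vCPU in host 4; 12 vCPU remain.
Put 6 vCPU in host 4; 6 vCPU remain.
Put 24 vCPU in host 6; 8 vCPU remain.
Put 6 vCPU in host 4; 0 vCPU remain.
Put 4 vCPU in host 3; 0 vCPU remain.
Put 22 vCPU in host 7; 10 vCPU remain.
7 hosts × 32 vCPU = 224 vCPU; used 195 vCPU; unused 29 vCPU.

29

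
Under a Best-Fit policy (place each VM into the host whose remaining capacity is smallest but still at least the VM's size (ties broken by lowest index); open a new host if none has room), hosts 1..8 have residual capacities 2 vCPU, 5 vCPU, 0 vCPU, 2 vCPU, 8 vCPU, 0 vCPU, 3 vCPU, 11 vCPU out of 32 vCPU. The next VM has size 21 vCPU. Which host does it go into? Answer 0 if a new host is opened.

0

No host has ≥ 21 vCPU free, so a new host is opened.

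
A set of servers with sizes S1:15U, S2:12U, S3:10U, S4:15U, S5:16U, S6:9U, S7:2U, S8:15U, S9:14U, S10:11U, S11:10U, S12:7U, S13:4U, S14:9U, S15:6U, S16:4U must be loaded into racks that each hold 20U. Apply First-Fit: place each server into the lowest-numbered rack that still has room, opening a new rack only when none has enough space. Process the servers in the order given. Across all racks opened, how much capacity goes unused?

21

S1 (15U) → rack 1 (remaining 5U)
S2 (12U) → rack 2 (remaining 8U)
S3 (10U) → rack 3 (remaining 10U)
S4 (15U) → rack 4 (remaining 5U)
S5 (16U) → rack 5 (remaining 4U)
S6 (9U) → rack 3 (remaining 1U)
S7 (2U) → rack 1 (remaining 3U)
S8 (15U) → rack 6 (remaining 5U)
S9 (14U) → rack 7 (remaining 6U)
S10 (11U) → rack 8 (remaining 9U)
S11 (10U) → rack 9 (remaining 10U)
S12 (7U) → rack 2 (remaining 1U)
S13 (4U) → rack 4 (remaining 1U)
S14 (9U) → rack 8 (remaining 0U)
S15 (6U) → rack 7 (remaining 0U)
S16 (4U) → rack 5 (remaining 0U)
9 racks × 20U = 180U; used 159U; unused 21U.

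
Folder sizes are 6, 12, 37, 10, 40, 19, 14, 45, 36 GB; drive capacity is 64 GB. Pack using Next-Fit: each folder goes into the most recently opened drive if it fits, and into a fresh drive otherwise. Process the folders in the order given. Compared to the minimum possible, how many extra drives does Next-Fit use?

Next-Fit: [6,12,37] [10,40] [19,14] [45] [36] → 5 drives.
Total size 219 GB; any packing needs at least ⌈219/64⌉ = 4 drives.
An optimal packing achieves that bound: [45,19] [40,14,10] [37,12,6] [36] → 4 drives.
Excess: 5 − 4 = 1.

1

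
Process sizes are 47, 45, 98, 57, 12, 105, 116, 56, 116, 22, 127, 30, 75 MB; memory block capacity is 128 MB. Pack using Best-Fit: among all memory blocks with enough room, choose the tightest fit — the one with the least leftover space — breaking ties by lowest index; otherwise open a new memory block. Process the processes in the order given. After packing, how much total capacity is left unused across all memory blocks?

memory block 1: place 47 MB, 81 MB left
memory block 1: place 45 MB, 36 MB left
memory block 2: place 98 MB, 30 MB left
memory block 3: place 57 MB, 71 MB left
memory block 2: place 12 MB, 18 MB left
memory block 4: place 105 MB, 23 MB left
memory block 5: place 116 MB, 12 MB left
memory block 3: place 56 MB, 15 MB left
memory block 6: place 116 MB, 12 MB left
memory block 4: place 22 MB, 1 MB left
memory block 7: place 127 MB, 1 MB left
memory block 1: place 30 MB, 6 MB left
memory block 8: place 75 MB, 53 MB left
8 memory blocks × 128 MB = 1024 MB; used 906 MB; unused 118 MB.

118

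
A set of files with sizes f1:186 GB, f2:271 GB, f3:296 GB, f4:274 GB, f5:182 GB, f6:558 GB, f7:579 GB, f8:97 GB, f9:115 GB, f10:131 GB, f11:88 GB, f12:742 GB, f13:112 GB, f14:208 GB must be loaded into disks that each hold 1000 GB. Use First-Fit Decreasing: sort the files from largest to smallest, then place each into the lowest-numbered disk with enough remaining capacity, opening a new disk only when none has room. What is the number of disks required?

4 disks

Sorted descending: 742, 579, 558, 296, 274, 271, 208, 186, 182, 131, 115, 112, 97, 88.
disk 1: place 742 GB, 258 GB left
disk 2: place 579 GB, 421 GB left
disk 3: place 558 GB, 442 GB left
disk 2: place 296 GB, 125 GB left
disk 3: place 274 GB, 168 GB left
disk 4: place 271 GB, 729 GB left
disk 1: place 208 GB, 50 GB left
disk 4: place 186 GB, 543 GB left
disk 4: place 182 GB, 361 GB left
disk 3: place 131 GB, 37 GB left
disk 2: place 115 GB, 10 GB left
disk 4: place 112 GB, 249 GB left
disk 4: place 97 GB, 152 GB left
disk 4: place 88 GB, 64 GB left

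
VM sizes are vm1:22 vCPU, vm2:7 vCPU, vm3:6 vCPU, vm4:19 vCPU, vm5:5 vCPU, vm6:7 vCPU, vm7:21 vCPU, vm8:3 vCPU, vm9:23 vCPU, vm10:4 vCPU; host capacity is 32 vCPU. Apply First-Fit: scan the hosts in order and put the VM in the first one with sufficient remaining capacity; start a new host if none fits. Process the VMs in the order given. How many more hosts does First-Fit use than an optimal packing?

0

First-Fit: [22,7,3] [6,19,5] [7,21,4] [23] → 4 hosts.
Total size 117 vCPU; any packing needs at least ⌈117/32⌉ = 4 hosts.
So 4 is already optimal.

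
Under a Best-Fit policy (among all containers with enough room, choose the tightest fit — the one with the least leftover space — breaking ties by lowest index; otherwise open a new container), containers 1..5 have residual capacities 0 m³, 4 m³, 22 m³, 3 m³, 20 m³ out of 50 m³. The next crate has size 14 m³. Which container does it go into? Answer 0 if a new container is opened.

Containers with room: container 3 (22 m³), container 5 (20 m³).
Tightest fit is container 5 with 20 m³ free.

5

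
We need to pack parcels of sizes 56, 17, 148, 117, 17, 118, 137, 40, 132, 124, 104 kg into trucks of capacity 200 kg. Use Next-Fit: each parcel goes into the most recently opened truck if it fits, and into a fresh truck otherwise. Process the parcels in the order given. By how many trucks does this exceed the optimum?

Next-Fit: [56,17] [148] [117,17] [118] [137,40] [132] [124] [104] → 8 trucks.
7 parcels exceed 100 kg (half the capacity), and no two of those can share a truck, so at least 7 trucks are needed.
An optimal packing achieves that bound: [148,40] [137,56] [132,17,17] [124] [118] [117] [104] → 7 trucks.
Excess: 8 − 7 = 1.

1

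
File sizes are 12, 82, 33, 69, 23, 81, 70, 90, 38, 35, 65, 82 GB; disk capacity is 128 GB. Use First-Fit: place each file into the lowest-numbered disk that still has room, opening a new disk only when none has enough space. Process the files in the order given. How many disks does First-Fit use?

7 disks

12 GB → disk 1 (remaining 116 GB)
82 GB → disk 1 (remaining 34 GB)
33 GB → disk 1 (remaining 1 GB)
69 GB → disk 2 (remaining 59 GB)
23 GB → disk 2 (remaining 36 GB)
81 GB → disk 3 (remaining 47 GB)
70 GB → disk 4 (remaining 58 GB)
90 GB → disk 5 (remaining 38 GB)
38 GB → disk 3 (remaining 9 GB)
35 GB → disk 2 (remaining 1 GB)
65 GB → disk 6 (remaining 63 GB)
82 GB → disk 7 (remaining 46 GB)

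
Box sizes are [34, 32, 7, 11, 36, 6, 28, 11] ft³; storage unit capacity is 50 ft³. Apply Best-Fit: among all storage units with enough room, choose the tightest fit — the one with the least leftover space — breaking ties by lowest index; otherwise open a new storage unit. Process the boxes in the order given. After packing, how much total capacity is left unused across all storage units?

35

Put 34 ft³ in storage unit 1; 16 ft³ remain.
Put 32 ft³ in storage unit 2; 18 ft³ remain.
Put 7 ft³ in storage unit 1; 9 ft³ remain.
Put 11 ft³ in storage unit 2; 7 ft³ remain.
Put 36 ft³ in storage unit 3; 14 ft³ remain.
Put 6 ft³ in storage unit 2; 1 ft³ remain.
Put 28 ft³ in storage unit 4; 22 ft³ remain.
Put 11 ft³ in storage unit 3; 3 ft³ remain.
4 storage units × 50 ft³ = 200 ft³; used 165 ft³; unused 35 ft³.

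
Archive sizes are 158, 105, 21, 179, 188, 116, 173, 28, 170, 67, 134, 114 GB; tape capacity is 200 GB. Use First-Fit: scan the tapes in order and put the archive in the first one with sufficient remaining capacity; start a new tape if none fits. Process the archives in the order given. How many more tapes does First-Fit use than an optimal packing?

0

First-Fit: [158,21] [105,28,67] [179] [188] [116] [173] [170] [134] [114] → 9 tapes.
9 archives exceed 100 GB (half the capacity), and no two of those can share a tape, so at least 9 tapes are needed.
So 9 is already optimal.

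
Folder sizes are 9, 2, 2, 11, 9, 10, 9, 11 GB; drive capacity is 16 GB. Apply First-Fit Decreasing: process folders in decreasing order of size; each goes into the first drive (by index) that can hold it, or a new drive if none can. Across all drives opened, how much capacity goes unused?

33

Sorted descending: 11, 11, 10, 9, 9, 9, 2, 2.
Put 11 GB in drive 1; 5 GB remain.
Put 11 GB in drive 2; 5 GB remain.
Put 10 GB in drive 3; 6 GB remain.
Put 9 GB in drive 4; 7 GB remain.
Put 9 GB in drive 5; 7 GB remain.
Put 9 GB in drive 6; 7 GB remain.
Put 2 GB in drive 1; 3 GB remain.
Put 2 GB in drive 1; 1 GB remain.
6 drives × 16 GB = 96 GB; used 63 GB; unused 33 GB.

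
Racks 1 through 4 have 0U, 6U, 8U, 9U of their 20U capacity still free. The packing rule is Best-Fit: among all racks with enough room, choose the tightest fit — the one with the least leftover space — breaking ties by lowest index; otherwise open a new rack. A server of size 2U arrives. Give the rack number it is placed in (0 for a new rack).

Racks with room: rack 2 (6U), rack 3 (8U), rack 4 (9U).
Tightest fit is rack 2 with 6U free.

2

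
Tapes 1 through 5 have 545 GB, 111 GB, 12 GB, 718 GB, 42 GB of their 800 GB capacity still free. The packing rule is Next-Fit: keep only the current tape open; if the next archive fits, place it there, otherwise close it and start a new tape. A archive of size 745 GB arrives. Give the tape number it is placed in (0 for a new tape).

0

Next-Fit only looks at tape 5, which has 42 GB free.
745 GB does not fit, so a new tape is opened.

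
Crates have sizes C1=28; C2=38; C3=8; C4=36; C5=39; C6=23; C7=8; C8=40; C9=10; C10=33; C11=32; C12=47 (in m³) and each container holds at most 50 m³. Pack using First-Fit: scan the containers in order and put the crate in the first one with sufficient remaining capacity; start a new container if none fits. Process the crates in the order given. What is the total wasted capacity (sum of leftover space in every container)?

container 1: place C1 (28 m³), 22 m³ left
container 2: place C2 (38 m³), 12 m³ left
container 1: place C3 (8 m³), 14 m³ left
container 3: place C4 (36 m³), 14 m³ left
container 4: place C5 (39 m³), 11 m³ left
container 5: place C6 (23 m³), 27 m³ left
container 1: place C7 (8 m³), 6 m³ left
container 6: place C8 (40 m³), 10 m³ left
container 2: place C9 (10 m³), 2 m³ left
container 7: place C10 (33 m³), 17 m³ left
container 8: place C11 (32 m³), 18 m³ left
container 9: place C12 (47 m³), 3 m³ left
9 containers × 50 m³ = 450 m³; used 342 m³; unused 108 m³.

108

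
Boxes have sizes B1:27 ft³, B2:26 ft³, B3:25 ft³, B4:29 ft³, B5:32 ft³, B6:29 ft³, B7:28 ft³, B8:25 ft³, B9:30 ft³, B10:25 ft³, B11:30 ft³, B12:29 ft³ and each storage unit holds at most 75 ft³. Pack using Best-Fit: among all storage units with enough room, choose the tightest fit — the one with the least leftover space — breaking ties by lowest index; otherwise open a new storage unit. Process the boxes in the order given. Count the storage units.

6

Put B1 (27 ft³) in storage unit 1; 48 ft³ remain.
Put B2 (26 ft³) in storage unit 1; 22 ft³ remain.
Put B3 (25 ft³) in storage unit 2; 50 ft³ remain.
Put B4 (29 ft³) in storage unit 2; 21 ft³ remain.
Put B5 (32 ft³) in storage unit 3; 43 ft³ remain.
Put B6 (29 ft³) in storage unit 3; 14 ft³ remain.
Put B7 (28 ft³) in storage unit 4; 47 ft³ remain.
Put B8 (25 ft³) in storage unit 4; 22 ft³ remain.
Put B9 (30 ft³) in storage unit 5; 45 ft³ remain.
Put B10 (25 ft³) in storage unit 5; 20 ft³ remain.
Put B11 (30 ft³) in storage unit 6; 45 ft³ remain.
Put B12 (29 ft³) in storage unit 6; 16 ft³ remain.
Final storage units: [27,26] [25,29] [32,29] [28,25] [30,25] [30,29].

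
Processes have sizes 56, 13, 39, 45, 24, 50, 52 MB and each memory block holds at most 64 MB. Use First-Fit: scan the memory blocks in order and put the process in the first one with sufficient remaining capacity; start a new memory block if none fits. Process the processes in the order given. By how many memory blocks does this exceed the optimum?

1

First-Fit: [56] [13,39] [45] [24] [50] [52] → 6 memory blocks.
Total size 279 MB; any packing needs at least ⌈279/64⌉ = 5 memory blocks.
An optimal packing achieves that bound: [56] [52] [50,13] [45] [39,24] → 5 memory blocks.
Excess: 6 − 5 = 1.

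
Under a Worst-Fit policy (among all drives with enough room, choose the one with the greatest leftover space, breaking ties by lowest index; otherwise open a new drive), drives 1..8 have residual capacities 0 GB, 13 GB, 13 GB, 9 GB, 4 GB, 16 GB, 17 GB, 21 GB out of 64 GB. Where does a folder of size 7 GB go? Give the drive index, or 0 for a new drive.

8

Drives with room: drive 2 (13 GB), drive 3 (13 GB), drive 4 (9 GB), drive 6 (16 GB), drive 7 (17 GB), drive 8 (21 GB).
Most room is drive 8 with 21 GB free.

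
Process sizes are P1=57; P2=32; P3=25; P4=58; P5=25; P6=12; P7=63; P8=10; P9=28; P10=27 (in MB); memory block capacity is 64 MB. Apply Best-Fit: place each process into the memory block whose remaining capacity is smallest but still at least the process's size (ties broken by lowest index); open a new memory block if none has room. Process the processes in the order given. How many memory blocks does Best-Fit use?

6

P1 (57 MB) → memory block 1 (remaining 7 MB)
P2 (32 MB) → memory block 2 (remaining 32 MB)
P3 (25 MB) → memory block 2 (remaining 7 MB)
P4 (58 MB) → memory block 3 (remaining 6 MB)
P5 (25 MB) → memory block 4 (remaining 39 MB)
P6 (12 MB) → memory block 4 (remaining 27 MB)
P7 (63 MB) → memory block 5 (remaining 1 MB)
P8 (10 MB) → memory block 4 (remaining 17 MB)
P9 (28 MB) → memory block 6 (remaining 36 MB)
P10 (27 MB) → memory block 6 (remaining 9 MB)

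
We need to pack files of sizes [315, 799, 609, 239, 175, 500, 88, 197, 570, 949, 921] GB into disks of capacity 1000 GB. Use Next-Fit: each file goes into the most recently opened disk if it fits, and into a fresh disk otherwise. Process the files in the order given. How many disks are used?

Put 315 GB in disk 1; 685 GB remain.
Put 799 GB in disk 2; 201 GB remain.
Put 609 GB in disk 3; 391 GB remain.
Put 239 GB in disk 3; 152 GB remain.
Put 175 GB in disk 4; 825 GB remain.
Put 500 GB in disk 4; 325 GB remain.
Put 88 GB in disk 4; 237 GB remain.
Put 197 GB in disk 4; 40 GB remain.
Put 570 GB in disk 5; 430 GB remain.
Put 949 GB in disk 6; 51 GB remain.
Put 921 GB in disk 7; 79 GB remain.
Final disks: [315] [799] [609,239] [175,500,88,197] [570] [949] [921].

7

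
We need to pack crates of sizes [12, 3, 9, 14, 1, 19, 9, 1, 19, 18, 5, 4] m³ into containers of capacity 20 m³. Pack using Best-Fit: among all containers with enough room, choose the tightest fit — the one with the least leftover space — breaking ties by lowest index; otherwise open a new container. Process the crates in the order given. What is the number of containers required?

12 m³ → container 1 (remaining 8 m³)
3 m³ → container 1 (remaining 5 m³)
9 m³ → container 2 (remaining 11 m³)
14 m³ → container 3 (remaining 6 m³)
1 m³ → container 1 (remaining 4 m³)
19 m³ → container 4 (remaining 1 m³)
9 m³ → container 2 (remaining 2 m³)
1 m³ → container 4 (remaining 0 m³)
19 m³ → container 5 (remaining 1 m³)
18 m³ → container 6 (remaining 2 m³)
5 m³ → container 3 (remaining 1 m³)
4 m³ → container 1 (remaining 0 m³)
Final containers: [12,3,1,4] [9,9] [14,5] [19,1] [19] [18].

6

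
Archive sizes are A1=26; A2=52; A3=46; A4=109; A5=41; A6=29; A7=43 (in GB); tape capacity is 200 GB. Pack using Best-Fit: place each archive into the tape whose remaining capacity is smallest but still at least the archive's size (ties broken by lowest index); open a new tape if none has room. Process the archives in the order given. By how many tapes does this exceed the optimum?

0

Best-Fit: [26,52,46,41,29] [109,43] → 2 tapes.
Total size 346 GB; any packing needs at least ⌈346/200⌉ = 2 tapes.
So 2 is already optimal.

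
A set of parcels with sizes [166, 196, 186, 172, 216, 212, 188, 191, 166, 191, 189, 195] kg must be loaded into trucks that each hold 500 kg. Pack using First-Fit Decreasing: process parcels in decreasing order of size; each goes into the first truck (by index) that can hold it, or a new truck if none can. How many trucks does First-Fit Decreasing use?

6 trucks

Sorted descending: 216, 212, 196, 195, 191, 191, 189, 188, 186, 172, 166, 166.
216 kg → truck 1 (remaining 284 kg)
212 kg → truck 1 (remaining 72 kg)
196 kg → truck 2 (remaining 304 kg)
195 kg → truck 2 (remaining 109 kg)
191 kg → truck 3 (remaining 309 kg)
191 kg → truck 3 (remaining 118 kg)
189 kg → truck 4 (remaining 311 kg)
188 kg → truck 4 (remaining 123 kg)
186 kg → truck 5 (remaining 314 kg)
172 kg → truck 5 (remaining 142 kg)
166 kg → truck 6 (remaining 334 kg)
166 kg → truck 6 (remaining 168 kg)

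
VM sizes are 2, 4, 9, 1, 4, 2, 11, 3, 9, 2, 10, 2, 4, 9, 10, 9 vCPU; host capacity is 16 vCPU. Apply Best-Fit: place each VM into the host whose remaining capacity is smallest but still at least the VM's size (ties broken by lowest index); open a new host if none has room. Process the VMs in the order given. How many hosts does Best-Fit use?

host 1: place 2 vCPU, 14 vCPU left
host 1: place 4 vCPU, 10 vCPU left
host 1: place 9 vCPU, 1 vCPU left
host 1: place 1 vCPU, 0 vCPU left
host 2: place 4 vCPU, 12 vCPU left
host 2: place 2 vCPU, 10 vCPU left
host 3: place 11 vCPU, 5 vCPU left
host 3: place 3 vCPU, 2 vCPU left
host 2: place 9 vCPU, 1 vCPU left
host 3: place 2 vCPU, 0 vCPU left
host 4: place 10 vCPU, 6 vCPU left
host 4: place 2 vCPU, 4 vCPU left
host 4: place 4 vCPU, 0 vCPU left
host 5: place 9 vCPU, 7 vCPU left
host 6: place 10 vCPU, 6 vCPU left
host 7: place 9 vCPU, 7 vCPU left

7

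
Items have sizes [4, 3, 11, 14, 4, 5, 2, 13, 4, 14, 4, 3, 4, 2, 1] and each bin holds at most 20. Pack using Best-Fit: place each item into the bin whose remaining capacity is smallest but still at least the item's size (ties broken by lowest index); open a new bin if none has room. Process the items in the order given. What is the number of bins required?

5

bin 1: place 4, 16 left
bin 1: place 3, 13 left
bin 1: place 11, 2 left
bin 2: place 14, 6 left
bin 2: place 4, 2 left
bin 3: place 5, 15 left
bin 1: place 2, 0 left
bin 3: place 13, 2 left
bin 4: place 4, 16 left
bin 4: place 14, 2 left
bin 5: place 4, 16 left
bin 5: place 3, 13 left
bin 5: place 4, 9 left
bin 2: place 2, 0 left
bin 3: place 1, 1 left
Final bins: [4,3,11,2] [14,4,2] [5,13,1] [4,14] [4,3,4].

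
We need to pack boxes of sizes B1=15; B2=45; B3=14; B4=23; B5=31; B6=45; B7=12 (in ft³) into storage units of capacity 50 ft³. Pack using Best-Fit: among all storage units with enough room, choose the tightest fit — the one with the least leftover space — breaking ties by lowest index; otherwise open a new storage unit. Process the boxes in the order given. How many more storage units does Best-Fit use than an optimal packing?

Best-Fit: [15,14] [45] [23] [31,12] [45] → 5 storage units.
Total size 185 ft³; any packing needs at least ⌈185/50⌉ = 4 storage units.
An optimal packing achieves that bound: [45] [45] [31,15] [23,14,12] → 4 storage units.
Excess: 5 − 4 = 1.

1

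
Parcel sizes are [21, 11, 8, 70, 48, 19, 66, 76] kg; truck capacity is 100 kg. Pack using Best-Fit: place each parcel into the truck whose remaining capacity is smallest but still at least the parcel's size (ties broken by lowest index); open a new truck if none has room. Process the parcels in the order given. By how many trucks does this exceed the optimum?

Best-Fit: [21,11,8,48] [70,19] [66] [76] → 4 trucks.
Total size 319 kg; any packing needs at least ⌈319/100⌉ = 4 trucks.
So 4 is already optimal.

0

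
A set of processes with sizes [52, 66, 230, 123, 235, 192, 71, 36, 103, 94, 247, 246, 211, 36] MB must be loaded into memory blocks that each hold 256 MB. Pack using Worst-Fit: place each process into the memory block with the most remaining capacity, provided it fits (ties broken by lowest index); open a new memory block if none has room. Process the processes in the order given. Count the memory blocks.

52 MB → memory block 1 (remaining 204 MB)
66 MB → memory block 1 (remaining 138 MB)
230 MB → memory block 2 (remaining 26 MB)
123 MB → memory block 1 (remaining 15 MB)
235 MB → memory block 3 (remaining 21 MB)
192 MB → memory block 4 (remaining 64 MB)
71 MB → memory block 5 (remaining 185 MB)
36 MB → memory block 5 (remaining 149 MB)
103 MB → memory block 5 (remaining 46 MB)
94 MB → memory block 6 (remaining 162 MB)
247 MB → memory block 7 (remaining 9 MB)
246 MB → memory block 8 (remaining 10 MB)
211 MB → memory block 9 (remaining 45 MB)
36 MB → memory block 6 (remaining 126 MB)
Final memory blocks: [52,66,123] [230] [235] [192] [71,36,103] [94,36] [247] [246] [211].

9 memory blocks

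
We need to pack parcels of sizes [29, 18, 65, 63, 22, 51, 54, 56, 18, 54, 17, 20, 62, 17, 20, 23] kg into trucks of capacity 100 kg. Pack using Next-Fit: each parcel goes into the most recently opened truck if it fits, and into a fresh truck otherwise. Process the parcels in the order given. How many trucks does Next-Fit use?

9 trucks

Put 29 kg in truck 1; 71 kg remain.
Put 18 kg in truck 1; 53 kg remain.
Put 65 kg in truck 2; 35 kg remain.
Put 63 kg in truck 3; 37 kg remain.
Put 22 kg in truck 3; 15 kg remain.
Put 51 kg in truck 4; 49 kg remain.
Put 54 kg in truck 5; 46 kg remain.
Put 56 kg in truck 6; 44 kg remain.
Put 18 kg in truck 6; 26 kg remain.
Put 54 kg in truck 7; 46 kg remain.
Put 17 kg in truck 7; 29 kg remain.
Put 20 kg in truck 7; 9 kg remain.
Put 62 kg in truck 8; 38 kg remain.
Put 17 kg in truck 8; 21 kg remain.
Put 20 kg in truck 8; 1 kg remain.
Put 23 kg in truck 9; 77 kg remain.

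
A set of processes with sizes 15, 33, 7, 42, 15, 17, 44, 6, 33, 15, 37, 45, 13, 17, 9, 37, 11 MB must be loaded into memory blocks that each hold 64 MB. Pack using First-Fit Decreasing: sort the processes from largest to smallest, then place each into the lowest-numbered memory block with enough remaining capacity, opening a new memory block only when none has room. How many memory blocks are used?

7

Sorted descending: 45, 44, 42, 37, 37, 33, 33, 17, 17, 15, 15, 15, 13, 11, 9, 7, 6.
45 MB → memory block 1 (remaining 19 MB)
44 MB → memory block 2 (remaining 20 MB)
42 MB → memory block 3 (remaining 22 MB)
37 MB → memory block 4 (remaining 27 MB)
37 MB → memory block 5 (remaining 27 MB)
33 MB → memory block 6 (remaining 31 MB)
33 MB → memory block 7 (remaining 31 MB)
17 MB → memory block 1 (remaining 2 MB)
17 MB → memory block 2 (remaining 3 MB)
15 MB → memory block 3 (remaining 7 MB)
15 MB → memory block 4 (remaining 12 MB)
15 MB → memory block 5 (remaining 12 MB)
13 MB → memory block 6 (remaining 18 MB)
11 MB → memory block 4 (remaining 1 MB)
9 MB → memory block 5 (remaining 3 MB)
7 MB → memory block 3 (remaining 0 MB)
6 MB → memory block 6 (remaining 12 MB)
Final memory blocks: [45,17] [44,17] [42,15,7] [37,15,11] [37,15,9] [33,13,6] [33].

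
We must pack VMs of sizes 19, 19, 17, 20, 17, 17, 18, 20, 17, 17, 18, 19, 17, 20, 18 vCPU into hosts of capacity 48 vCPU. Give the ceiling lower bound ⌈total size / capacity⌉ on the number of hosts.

6

Total size = 19 + 19 + 17 + 20 + 17 + 17 + 18 + 20 + 17 + 17 + 18 + 19 + 17 + 20 + 18 = 273 vCPU.
⌈273 / 48⌉ = 6.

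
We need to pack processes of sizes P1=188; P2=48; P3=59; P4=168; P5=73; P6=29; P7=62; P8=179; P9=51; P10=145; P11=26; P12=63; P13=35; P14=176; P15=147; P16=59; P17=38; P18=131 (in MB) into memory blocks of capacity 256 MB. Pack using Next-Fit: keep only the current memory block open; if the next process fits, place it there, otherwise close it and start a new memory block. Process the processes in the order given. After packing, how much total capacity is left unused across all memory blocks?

P1 (188 MB) → memory block 1 (remaining 68 MB)
P2 (48 MB) → memory block 1 (remaining 20 MB)
P3 (59 MB) → memory block 2 (remaining 197 MB)
P4 (168 MB) → memory block 2 (remaining 29 MB)
P5 (73 MB) → memory block 3 (remaining 183 MB)
P6 (29 MB) → memory block 3 (remaining 154 MB)
P7 (62 MB) → memory block 3 (remaining 92 MB)
P8 (179 MB) → memory block 4 (remaining 77 MB)
P9 (51 MB) → memory block 4 (remaining 26 MB)
P10 (145 MB) → memory block 5 (remaining 111 MB)
P11 (26 MB) → memory block 5 (remaining 85 MB)
P12 (63 MB) → memory block 5 (remaining 22 MB)
P13 (35 MB) → memory block 6 (remaining 221 MB)
P14 (176 MB) → memory block 6 (remaining 45 MB)
P15 (147 MB) → memory block 7 (remaining 109 MB)
P16 (59 MB) → memory block 7 (remaining 50 MB)
P17 (38 MB) → memory block 7 (remaining 12 MB)
P18 (131 MB) → memory block 8 (remaining 125 MB)
8 memory blocks × 256 MB = 2048 MB; used 1677 MB; unused 371 MB.

371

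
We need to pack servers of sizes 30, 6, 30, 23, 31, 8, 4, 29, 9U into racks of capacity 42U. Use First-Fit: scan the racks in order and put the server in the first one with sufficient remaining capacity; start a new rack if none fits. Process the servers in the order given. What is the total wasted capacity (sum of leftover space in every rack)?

40

Put 30U in rack 1; 12U remain.
Put 6U in rack 1; 6U remain.
Put 30U in rack 2; 12U remain.
Put 23U in rack 3; 19U remain.
Put 31U in rack 4; 11U remain.
Put 8U in rack 2; 4U remain.
Put 4U in rack 1; 2U remain.
Put 29U in rack 5; 13U remain.
Put 9U in rack 3; 10U remain.
5 racks × 42U = 210U; used 170U; unused 40U.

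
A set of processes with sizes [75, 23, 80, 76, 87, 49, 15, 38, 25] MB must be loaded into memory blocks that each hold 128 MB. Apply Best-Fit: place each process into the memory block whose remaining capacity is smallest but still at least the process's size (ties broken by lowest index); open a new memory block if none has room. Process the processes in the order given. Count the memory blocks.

Put 75 MB in memory block 1; 53 MB remain.
Put 23 MB in memory block 1; 30 MB remain.
Put 80 MB in memory block 2; 48 MB remain.
Put 76 MB in memory block 3; 52 MB remain.
Put 87 MB in memory block 4; 41 MB remain.
Put 49 MB in memory block 3; 3 MB remain.
Put 15 MB in memory block 1; 15 MB remain.
Put 38 MB in memory block 4; 3 MB remain.
Put 25 MB in memory block 2; 23 MB remain.

4 memory blocks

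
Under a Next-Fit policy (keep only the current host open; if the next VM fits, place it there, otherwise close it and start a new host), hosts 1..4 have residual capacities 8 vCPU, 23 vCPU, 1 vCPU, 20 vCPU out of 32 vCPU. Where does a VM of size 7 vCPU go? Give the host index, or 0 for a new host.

4

Next-Fit only looks at host 4, which has 20 vCPU free.
7 vCPU fits there.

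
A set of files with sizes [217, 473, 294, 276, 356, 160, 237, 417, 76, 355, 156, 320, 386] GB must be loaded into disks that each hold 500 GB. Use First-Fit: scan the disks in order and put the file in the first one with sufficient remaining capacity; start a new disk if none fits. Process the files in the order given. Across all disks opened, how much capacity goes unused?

777

disk 1: place 217 GB, 283 GB left
disk 2: place 473 GB, 27 GB left
disk 3: place 294 GB, 206 GB left
disk 1: place 276 GB, 7 GB left
disk 4: place 356 GB, 144 GB left
disk 3: place 160 GB, 46 GB left
disk 5: place 237 GB, 263 GB left
disk 6: place 417 GB, 83 GB left
disk 4: place 76 GB, 68 GB left
disk 7: place 355 GB, 145 GB left
disk 5: place 156 GB, 107 GB left
disk 8: place 320 GB, 180 GB left
disk 9: place 386 GB, 114 GB left
9 disks × 500 GB = 4500 GB; used 3723 GB; unused 777 GB.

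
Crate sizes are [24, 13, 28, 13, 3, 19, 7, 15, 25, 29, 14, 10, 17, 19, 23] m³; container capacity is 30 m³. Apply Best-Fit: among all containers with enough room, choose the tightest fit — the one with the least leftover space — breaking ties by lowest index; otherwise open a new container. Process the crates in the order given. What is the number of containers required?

10

container 1: place 24 m³, 6 m³ left
container 2: place 13 m³, 17 m³ left
container 3: place 28 m³, 2 m³ left
container 2: place 13 m³, 4 m³ left
container 2: place 3 m³, 1 m³ left
container 4: place 19 m³, 11 m³ left
container 4: place 7 m³, 4 m³ left
container 5: place 15 m³, 15 m³ left
container 6: place 25 m³, 5 m³ left
container 7: place 29 m³, 1 m³ left
container 5: place 14 m³, 1 m³ left
container 8: place 10 m³, 20 m³ left
container 8: place 17 m³, 3 m³ left
container 9: place 19 m³, 11 m³ left
container 10: place 23 m³, 7 m³ left
Final containers: [24] [13,13,3] [28] [19,7] [15,14] [25] [29] [10,17] [19] [23].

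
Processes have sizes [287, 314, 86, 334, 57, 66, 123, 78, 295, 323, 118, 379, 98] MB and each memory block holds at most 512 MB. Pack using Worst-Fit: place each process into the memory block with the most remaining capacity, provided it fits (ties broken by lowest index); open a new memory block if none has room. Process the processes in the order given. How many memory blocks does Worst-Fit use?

memory block 1: place 287 MB, 225 MB left
memory block 2: place 314 MB, 198 MB left
memory block 1: place 86 MB, 139 MB left
memory block 3: place 334 MB, 178 MB left
memory block 2: place 57 MB, 141 MB left
memory block 3: place 66 MB, 112 MB left
memory block 2: place 123 MB, 18 MB left
memory block 1: place 78 MB, 61 MB left
memory block 4: place 295 MB, 217 MB left
memory block 5: place 323 MB, 189 MB left
memory block 4: place 118 MB, 99 MB left
memory block 6: place 379 MB, 133 MB left
memory block 5: place 98 MB, 91 MB left

6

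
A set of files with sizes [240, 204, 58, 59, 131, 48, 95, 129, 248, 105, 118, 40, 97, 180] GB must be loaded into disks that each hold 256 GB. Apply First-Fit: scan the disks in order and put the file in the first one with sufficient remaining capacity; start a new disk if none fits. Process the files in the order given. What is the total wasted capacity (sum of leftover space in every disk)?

disk 1: place 240 GB, 16 GB left
disk 2: place 204 GB, 52 GB left
disk 3: place 58 GB, 198 GB left
disk 3: place 59 GB, 139 GB left
disk 3: place 131 GB, 8 GB left
disk 2: place 48 GB, 4 GB left
disk 4: place 95 GB, 161 GB left
disk 4: place 129 GB, 32 GB left
disk 5: place 248 GB, 8 GB left
disk 6: place 105 GB, 151 GB left
disk 6: place 118 GB, 33 GB left
disk 7: place 40 GB, 216 GB left
disk 7: place 97 GB, 119 GB left
disk 8: place 180 GB, 76 GB left
8 disks × 256 GB = 2048 GB; used 1752 GB; unused 296 GB.

296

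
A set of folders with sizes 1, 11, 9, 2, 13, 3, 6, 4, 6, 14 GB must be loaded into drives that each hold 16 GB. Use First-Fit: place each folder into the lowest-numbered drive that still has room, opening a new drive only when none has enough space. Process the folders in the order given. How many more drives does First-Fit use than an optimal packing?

First-Fit: [1,11,2] [9,3,4] [13] [6,6] [14] → 5 drives.
Total size 69 GB; any packing needs at least ⌈69/16⌉ = 5 drives.
So 5 is already optimal.

0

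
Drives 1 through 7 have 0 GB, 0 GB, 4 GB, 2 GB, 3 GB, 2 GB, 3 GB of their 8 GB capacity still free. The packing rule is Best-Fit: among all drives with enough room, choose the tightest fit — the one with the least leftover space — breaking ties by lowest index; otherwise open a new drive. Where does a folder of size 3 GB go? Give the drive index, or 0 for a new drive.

5

Drives with room: drive 3 (4 GB), drive 5 (3 GB), drive 7 (3 GB).
Tightest fit is drive 5 with 3 GB free.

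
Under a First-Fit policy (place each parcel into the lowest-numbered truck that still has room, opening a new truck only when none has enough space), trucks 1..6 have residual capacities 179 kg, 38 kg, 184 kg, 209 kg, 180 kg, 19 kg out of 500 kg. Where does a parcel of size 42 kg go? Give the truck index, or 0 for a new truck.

Trucks with room: truck 1 (179 kg), truck 3 (184 kg), truck 4 (209 kg), truck 5 (180 kg).
The first with room is truck 1.

1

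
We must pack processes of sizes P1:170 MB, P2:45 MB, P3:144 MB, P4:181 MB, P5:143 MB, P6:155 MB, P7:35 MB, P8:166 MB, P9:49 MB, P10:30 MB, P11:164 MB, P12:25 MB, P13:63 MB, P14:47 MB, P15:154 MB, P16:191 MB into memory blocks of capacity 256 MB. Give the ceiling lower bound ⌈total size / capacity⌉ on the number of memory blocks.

7 memory blocks

Total size = 170 + 45 + 144 + 181 + 143 + 155 + 35 + 166 + 49 + 30 + 164 + 25 + 63 + 47 + 154 + 191 = 1762 MB.
⌈1762 / 256⌉ = 7.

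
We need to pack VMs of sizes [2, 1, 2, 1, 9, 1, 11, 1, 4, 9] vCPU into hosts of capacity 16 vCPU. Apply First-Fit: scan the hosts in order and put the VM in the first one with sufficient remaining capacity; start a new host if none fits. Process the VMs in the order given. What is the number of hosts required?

3

host 1: place 2 vCPU, 14 vCPU left
host 1: place 1 vCPU, 13 vCPU left
host 1: place 2 vCPU, 11 vCPU left
host 1: place 1 vCPU, 10 vCPU left
host 1: place 9 vCPU, 1 vCPU left
host 1: place 1 vCPU, 0 vCPU left
host 2: place 11 vCPU, 5 vCPU left
host 2: place 1 vCPU, 4 vCPU left
host 2: place 4 vCPU, 0 vCPU left
host 3: place 9 vCPU, 7 vCPU left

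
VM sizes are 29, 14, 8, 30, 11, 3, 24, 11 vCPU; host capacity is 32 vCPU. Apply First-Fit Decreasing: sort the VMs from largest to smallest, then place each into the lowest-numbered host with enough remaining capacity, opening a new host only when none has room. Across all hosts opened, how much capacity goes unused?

30

Sorted descending: 30, 29, 24, 14, 11, 11, 8, 3.
30 vCPU → host 1 (remaining 2 vCPU)
29 vCPU → host 2 (remaining 3 vCPU)
24 vCPU → host 3 (remaining 8 vCPU)
14 vCPU → host 4 (remaining 18 vCPU)
11 vCPU → host 4 (remaining 7 vCPU)
11 vCPU → host 5 (remaining 21 vCPU)
8 vCPU → host 3 (remaining 0 vCPU)
3 vCPU → host 2 (remaining 0 vCPU)
5 hosts × 32 vCPU = 160 vCPU; used 130 vCPU; unused 30 vCPU.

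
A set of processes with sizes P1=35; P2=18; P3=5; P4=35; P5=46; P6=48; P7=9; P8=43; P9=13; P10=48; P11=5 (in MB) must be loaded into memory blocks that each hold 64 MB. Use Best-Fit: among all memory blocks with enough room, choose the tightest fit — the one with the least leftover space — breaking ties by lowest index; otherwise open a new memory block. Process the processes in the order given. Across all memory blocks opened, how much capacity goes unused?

P1 (35 MB) → memory block 1 (remaining 29 MB)
P2 (18 MB) → memory block 1 (remaining 11 MB)
P3 (5 MB) → memory block 1 (remaining 6 MB)
P4 (35 MB) → memory block 2 (remaining 29 MB)
P5 (46 MB) → memory block 3 (remaining 18 MB)
P6 (48 MB) → memory block 4 (remaining 16 MB)
P7 (9 MB) → memory block 4 (remaining 7 MB)
P8 (43 MB) → memory block 5 (remaining 21 MB)
P9 (13 MB) → memory block 3 (remaining 5 MB)
P10 (48 MB) → memory block 6 (remaining 16 MB)
P11 (5 MB) → memory block 3 (remaining 0 MB)
6 memory blocks × 64 MB = 384 MB; used 305 MB; unused 79 MB.

79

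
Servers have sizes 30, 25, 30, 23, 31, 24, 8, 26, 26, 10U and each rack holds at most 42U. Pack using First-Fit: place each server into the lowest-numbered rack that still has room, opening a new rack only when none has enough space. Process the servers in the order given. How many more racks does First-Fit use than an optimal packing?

First-Fit: [30,8] [25,10] [30] [23] [31] [24] [26] [26] → 8 racks.
8 servers exceed 21U (half the capacity), and no two of those can share a rack, so at least 8 racks are needed.
So 8 is already optimal.

0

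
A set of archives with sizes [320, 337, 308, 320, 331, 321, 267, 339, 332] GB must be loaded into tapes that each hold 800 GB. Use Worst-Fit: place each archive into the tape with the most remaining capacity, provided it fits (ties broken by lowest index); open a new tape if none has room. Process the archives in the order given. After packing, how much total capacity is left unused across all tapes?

1125

Put 320 GB in tape 1; 480 GB remain.
Put 337 GB in tape 1; 143 GB remain.
Put 308 GB in tape 2; 492 GB remain.
Put 320 GB in tape 2; 172 GB remain.
Put 331 GB in tape 3; 469 GB remain.
Put 321 GB in tape 3; 148 GB remain.
Put 267 GB in tape 4; 533 GB remain.
Put 339 GB in tape 4; 194 GB remain.
Put 332 GB in tape 5; 468 GB remain.
5 tapes × 800 GB = 4000 GB; used 2875 GB; unused 1125 GB.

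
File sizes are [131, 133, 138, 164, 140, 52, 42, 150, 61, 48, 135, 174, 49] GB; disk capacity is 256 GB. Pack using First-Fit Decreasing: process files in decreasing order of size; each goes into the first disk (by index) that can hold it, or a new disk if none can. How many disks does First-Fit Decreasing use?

8

Sorted descending: 174, 164, 150, 140, 138, 135, 133, 131, 61, 52, 49, 48, 42.
Put 174 GB in disk 1; 82 GB remain.
Put 164 GB in disk 2; 92 GB remain.
Put 150 GB in disk 3; 106 GB remain.
Put 140 GB in disk 4; 116 GB remain.
Put 138 GB in disk 5; 118 GB remain.
Put 135 GB in disk 6; 121 GB remain.
Put 133 GB in disk 7; 123 GB remain.
Put 131 GB in disk 8; 125 GB remain.
Put 61 GB in disk 1; 21 GB remain.
Put 52 GB in disk 2; 40 GB remain.
Put 49 GB in disk 3; 57 GB remain.
Put 48 GB in disk 3; 9 GB remain.
Put 42 GB in disk 4; 74 GB remain.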